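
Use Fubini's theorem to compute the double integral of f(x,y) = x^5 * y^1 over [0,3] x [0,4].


By Fubini's theorem, the double integral factors as a product of single integrals:
Step 1: integral_0^3 x^5 dx = [x^6/6] from 0 to 3
     = 3^6/6 = 121.5
Step 2: integral_0^4 y^1 dy = [y^2/2] from 0 to 4
     = 4^2/2 = 8
Step 3: Double integral = 121.5 * 8 = 972


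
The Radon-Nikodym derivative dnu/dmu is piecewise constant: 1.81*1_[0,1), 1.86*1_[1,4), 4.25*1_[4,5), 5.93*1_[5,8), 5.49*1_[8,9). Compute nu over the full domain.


Integrate each piece of the Radon-Nikodym derivative:
Step 1: integral_0^1 1.81 dx = 1.81*(1-0) = 1.81*1 = 1.81
Step 2: integral_1^4 1.86 dx = 1.86*(4-1) = 1.86*3 = 5.58
Step 3: integral_4^5 4.25 dx = 4.25*(5-4) = 4.25*1 = 4.25
Step 4: integral_5^8 5.93 dx = 5.93*(8-5) = 5.93*3 = 17.79
Step 5: integral_8^9 5.49 dx = 5.49*(9-8) = 5.49*1 = 5.49
Total: 1.81 + 5.58 + 4.25 + 17.79 + 5.49 = 34.92


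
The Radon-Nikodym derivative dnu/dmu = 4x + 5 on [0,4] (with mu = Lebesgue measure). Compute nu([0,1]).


nu(A) = integral_A (dnu/dmu) dmu = integral_0^1 (4x + 5) dx
Step 1: Antiderivative F(x) = (4/2)x^2 + 5x
Step 2: F(1) = (4/2)*1^2 + 5*1 = 2 + 5 = 7
Step 3: F(0) = (4/2)*0^2 + 5*0 = 0.0 + 0 = 0.0
Step 4: nu([0,1]) = F(1) - F(0) = 7 - 0.0 = 7


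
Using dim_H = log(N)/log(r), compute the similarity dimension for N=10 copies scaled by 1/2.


For a self-similar set with N copies scaled by 1/r:
dim_H = log(N)/log(r) = log(10)/log(2)
= 2.302585/0.693147
= 3.321928


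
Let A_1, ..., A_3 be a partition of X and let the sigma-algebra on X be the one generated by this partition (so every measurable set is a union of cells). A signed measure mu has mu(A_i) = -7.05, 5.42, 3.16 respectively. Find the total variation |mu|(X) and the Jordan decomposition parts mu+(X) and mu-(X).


Step 1: Every measurable set is a union of atoms (the cells / points), so a Hahn decomposition is
  obtained by grouping atoms by sign: P = union of atoms with mu > 0, N = union of the remaining atoms.
  Atoms in P (indices): 2, 3;  atoms in N (indices): 1
  Positive values: 5.42, 3.16
  Negative values: -7.05
Step 2: mu+(X) = mu(P) = sum of positive atom values = 8.58
Step 3: mu-(X) = -mu(N) = sum of |negative atom values| = 7.05
Step 4: |mu|(X) = mu+(X) + mu-(X) = 8.58 + 7.05 = 15.63


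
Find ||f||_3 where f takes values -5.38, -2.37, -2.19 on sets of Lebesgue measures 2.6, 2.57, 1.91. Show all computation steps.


Step 1: Compute |f_i|^3 for each value:
  |-5.38|^3 = 155.720872
  |-2.37|^3 = 13.312053
  |-2.19|^3 = 10.503459
Step 2: Multiply by measures and sum:
  155.720872 * 2.6 = 404.874267
  13.312053 * 2.57 = 34.211976
  10.503459 * 1.91 = 20.061607
Sum = 404.874267 + 34.211976 + 20.061607 = 459.14785
Step 3: Take the p-th root:
||f||_3 = (459.14785)^(1/3) = 7.714673


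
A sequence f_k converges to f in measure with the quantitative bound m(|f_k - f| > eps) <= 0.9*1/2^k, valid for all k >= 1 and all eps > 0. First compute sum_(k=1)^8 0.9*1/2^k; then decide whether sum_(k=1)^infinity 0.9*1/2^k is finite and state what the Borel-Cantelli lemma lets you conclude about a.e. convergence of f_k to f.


Step 1: List the terms 0.9*1/2^k for k = 1 to 8:
  k=1: 0.45
  k=2: 0.225
  k=3: 0.1125
  k=4: 0.05625
  k=5: 0.028125
  k=6: 0.014063
  k=7: 0.007031
  k=8: 0.003516
Step 2: Partial sum = 0.45 + 0.225 + 0.1125 + 0.05625 + 0.028125 + 0.014063 + 0.007031 + 0.003516
     = 0.896484
Step 3: The full series sum_(k>=1) 0.9*1/2^k converges (geometric series with ratio 1/2 < 1; a constant multiple of a convergent series converges).
Step 4: Fix eps > 0. Since sum_k m(|f_k - f| > eps) < infinity, the Borel-Cantelli lemma gives
        m(limsup_k {|f_k - f| > eps}) = 0, i.e. for a.e. x, |f_k(x) - f(x)| <= eps for all large k.
        Applying this with eps = 1/j for j = 1, 2, ... and intersecting the countably many full-measure sets,
        for a.e. x we get limsup_k |f_k(x) - f(x)| <= 1/j for every j, hence f_k -> f almost everywhere.
Conclusion: series converges; Borel-Cantelli yields f_k -> f a.e.


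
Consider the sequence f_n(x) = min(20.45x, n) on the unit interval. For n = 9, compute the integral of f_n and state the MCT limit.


f(x) = 20.45x on [0,1]; f_n(x) = min(20.45x, n). At n = 9:
Step 1: f(x) reaches 9 at x = 9/20.45 = 0.440098
Step 2: integral(f_9) = integral(20.45x, 0, 0.440098) + integral(9, 0.440098, 1)
       = 20.45*0.440098^2/2 + 9*(1 - 0.440098)
       = 1.98044 + 5.03912
       = 7.01956
Step 3: As n -> infinity, f_n increases to f, so by MCT integral(f_n) -> integral(f) = 20.45/2 = 10.225.
Convergence: integral(f_9) = 7.01956 -> 10.225 as n -> infinity


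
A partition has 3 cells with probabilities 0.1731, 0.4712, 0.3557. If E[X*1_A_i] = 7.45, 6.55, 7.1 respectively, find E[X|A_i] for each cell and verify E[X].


For each cell A_i: E[X|A_i] = E[X*1_A_i] / P(A_i)
Step 1: E[X|A_1] = 7.45 / 0.1731 = 43.038706
Step 2: E[X|A_2] = 6.55 / 0.4712 = 13.900679
Step 3: E[X|A_3] = 7.1 / 0.3557 = 19.960641
Verification: E[X] = sum E[X*1_A_i] = 7.45 + 6.55 + 7.1 = 21.1


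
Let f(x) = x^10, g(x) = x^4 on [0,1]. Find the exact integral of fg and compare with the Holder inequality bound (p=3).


Step 1: Exact integral of f*g = integral(x^14, 0, 1) = 1/15
     = 0.066667
Step 2: Holder bound with p=3, q=1.5:
  ||f||_p = (integral x^30 dx)^(1/3) = (1/31)^(1/3) = 0.318331
  ||g||_q = (integral x^6 dx)^(1/1.5) = (1/7)^(1/1.5) = 0.273276
Step 3: Holder bound = ||f||_p * ||g||_q = 0.318331 * 0.273276 = 0.086992
Verification: 0.066667 <= 0.086992 (Holder holds)


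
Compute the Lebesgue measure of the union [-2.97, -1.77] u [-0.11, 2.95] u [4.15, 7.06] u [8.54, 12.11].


For pairwise disjoint intervals, m(union) = sum of lengths.
= (-1.77 - -2.97) + (2.95 - -0.11) + (7.06 - 4.15) + (12.11 - 8.54)
= 1.2 + 3.06 + 2.91 + 3.57
= 10.74


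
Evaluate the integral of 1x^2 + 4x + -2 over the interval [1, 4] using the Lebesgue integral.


The Lebesgue integral of a Riemann-integrable function agrees with the Riemann integral.
Antiderivative F(x) = (1/3)x^3 + (4/2)x^2 + -2x
F(4) = (1/3)*4^3 + (4/2)*4^2 + -2*4
     = (1/3)*64 + (4/2)*16 + -2*4
     = 21.333333 + 32 + -8
     = 45.333333
F(1) = 0.333333
Integral = F(4) - F(1) = 45.333333 - 0.333333 = 45


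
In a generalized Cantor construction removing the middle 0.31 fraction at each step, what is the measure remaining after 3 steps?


Step 1: At each step, fraction remaining = 1 - 0.31 = 0.69
Step 2: After 3 steps, measure = (0.69)^3
Step 3: Computing the power step by step:
  After step 1: 0.69
  After step 2: 0.4761
  After step 3: 0.328509
Result = 0.328509


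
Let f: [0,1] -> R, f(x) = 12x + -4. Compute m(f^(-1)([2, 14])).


f^(-1)([2, 14]) = {x : 2 <= 12x + -4 <= 14}
Solving: (2 - -4)/12 <= x <= (14 - -4)/12
= [0.5, 1.5]
Intersecting with [0,1]: [0.5, 1]
Measure = 1 - 0.5 = 0.5


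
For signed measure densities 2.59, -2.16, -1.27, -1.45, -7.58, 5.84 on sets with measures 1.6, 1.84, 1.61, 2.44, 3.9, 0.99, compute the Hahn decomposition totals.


Step 1: Compute signed measure on each set:
  Set 1: 2.59 * 1.6 = 4.144
  Set 2: -2.16 * 1.84 = -3.9744
  Set 3: -1.27 * 1.61 = -2.0447
  Set 4: -1.45 * 2.44 = -3.538
  Set 5: -7.58 * 3.9 = -29.562
  Set 6: 5.84 * 0.99 = 5.7816
Step 2: Total signed measure = (4.144) + (-3.9744) + (-2.0447) + (-3.538) + (-29.562) + (5.7816)
     = -29.1935
Step 3: Positive part mu+(X) = sum of positive contributions = 9.9256
Step 4: Negative part mu-(X) = |sum of negative contributions| = 39.1191


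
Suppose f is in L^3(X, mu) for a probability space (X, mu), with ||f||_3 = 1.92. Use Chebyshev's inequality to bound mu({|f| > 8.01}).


Chebyshev/Markov inequality: mu(|f| > eps) <= (||f||_p / eps)^p
Step 1: ||f||_3 / eps = 1.92 / 8.01 = 0.2397
Step 2: Raise to power p = 3:
  (0.2397)^3 = 0.013772
Step 3: Therefore mu(|f| > 8.01) <= 0.013772


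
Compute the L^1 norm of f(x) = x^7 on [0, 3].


Step 1: ||f||_1 = (integral_0^3 |x^7|^1 dx)^(1/1)
     = (integral_0^3 x^7 dx)^(1/1)
Step 2: integral_0^3 x^7 dx = [x^8/(8)] from 0 to 3 = 3^8/8
     = 6561/8 = 820.125
Step 3: ||f||_1 = (820.125)^(1/1) = 820.125


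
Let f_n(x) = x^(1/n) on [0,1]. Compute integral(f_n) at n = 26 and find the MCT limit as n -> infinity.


At n = 26: f_26(x) = x^(1/26).
Step 1: integral(x^(1/26), 0, 1) = [x^(1/26+1) / (1/26+1)] from 0 to 1
     = 1 / (1/26 + 1) = 1 / ((26+1)/26) = 26/(26+1)
     = 26/27 = 0.962963
Step 2: As n -> infinity, f_n(x) = x^(1/n) -> 1 for x in (0,1], and f_n is increasing in n.
By MCT, lim_n integral(f_n) = integral(lim_n f_n) = integral(1, 0, 1) = 1.
Step 3: Verify convergence: 26/27 = 0.962963 -> 1


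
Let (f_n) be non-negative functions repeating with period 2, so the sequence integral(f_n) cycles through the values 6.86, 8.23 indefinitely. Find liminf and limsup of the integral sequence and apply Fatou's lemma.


The sequence (integral(f_n)) is periodic with period 2, repeating the values 6.86, 8.23 indefinitely.
Step 1: For a periodic sequence, every tail (a_m, a_(m+1), ...) contains all 2 period values infinitely often.
Step 2: Hence inf of every tail = min of the period values = min(6.86, 8.23) = 6.86.
        liminf_n integral(f_n) = sup over m of (inf of tail from m) = 6.86.
Step 3: Similarly sup of every tail = max of the period values = 8.23.
        limsup_n integral(f_n) = 8.23.
Step 4: Fatou's lemma: integral(liminf_n f_n) <= liminf_n integral(f_n) = 6.86.
        So the integral of the pointwise liminf is at most 6.86.


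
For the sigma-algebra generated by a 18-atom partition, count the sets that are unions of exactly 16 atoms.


Each element of F is a union of some subset of the 18 atoms.
Elements that are unions of exactly 16 atoms correspond to 16-element subsets of the 18 atoms.
Count = C(18, 16) = 18! / (16! * 2!) = 153.


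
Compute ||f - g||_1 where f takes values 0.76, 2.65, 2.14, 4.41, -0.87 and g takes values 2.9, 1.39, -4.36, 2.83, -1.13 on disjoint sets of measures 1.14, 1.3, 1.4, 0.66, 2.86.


Step 1: Compute differences f_i - g_i:
  0.76 - 2.9 = -2.14
  2.65 - 1.39 = 1.26
  2.14 - -4.36 = 6.5
  4.41 - 2.83 = 1.58
  -0.87 - -1.13 = 0.26
Step 2: Compute |diff|^1 * measure for each set:
  |-2.14|^1 * 1.14 = 2.14 * 1.14 = 2.4396
  |1.26|^1 * 1.3 = 1.26 * 1.3 = 1.638
  |6.5|^1 * 1.4 = 6.5 * 1.4 = 9.1
  |1.58|^1 * 0.66 = 1.58 * 0.66 = 1.0428
  |0.26|^1 * 2.86 = 0.26 * 2.86 = 0.7436
Step 3: Sum = 14.964
Step 4: ||f-g||_1 = (14.964)^(1/1) = 14.964


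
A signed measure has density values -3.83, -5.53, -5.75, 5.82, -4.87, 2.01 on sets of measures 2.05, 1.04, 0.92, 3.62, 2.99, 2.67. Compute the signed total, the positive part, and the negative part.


Step 1: Compute signed measure on each set:
  Set 1: -3.83 * 2.05 = -7.8515
  Set 2: -5.53 * 1.04 = -5.7512
  Set 3: -5.75 * 0.92 = -5.29
  Set 4: 5.82 * 3.62 = 21.0684
  Set 5: -4.87 * 2.99 = -14.5613
  Set 6: 2.01 * 2.67 = 5.3667
Step 2: Total signed measure = (-7.8515) + (-5.7512) + (-5.29) + (21.0684) + (-14.5613) + (5.3667)
     = -7.0189
Step 3: Positive part mu+(X) = sum of positive contributions = 26.4351
Step 4: Negative part mu-(X) = |sum of negative contributions| = 33.454


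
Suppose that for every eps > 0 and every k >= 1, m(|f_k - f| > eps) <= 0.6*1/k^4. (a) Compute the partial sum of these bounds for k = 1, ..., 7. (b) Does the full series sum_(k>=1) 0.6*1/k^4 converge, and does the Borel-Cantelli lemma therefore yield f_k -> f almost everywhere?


Step 1: List the terms 0.6*1/k^4 for k = 1 to 7:
  k=1: 0.6
  k=2: 0.0375
  k=3: 0.007407
  k=4: 0.002344
  k=5: 9.600000e-04
  k=6: 4.629630e-04
  k=7: 2.498959e-04
Step 2: Partial sum = 0.6 + 0.0375 + 0.007407 + 0.002344 + 9.600000e-04 + 4.629630e-04 + 2.498959e-04
     = 0.648924
Step 3: The full series sum_(k>=1) 0.6*1/k^4 converges (p-series with p = 4 > 1; a constant multiple of a convergent series converges).
Step 4: Fix eps > 0. Since sum_k m(|f_k - f| > eps) < infinity, the Borel-Cantelli lemma gives
        m(limsup_k {|f_k - f| > eps}) = 0, i.e. for a.e. x, |f_k(x) - f(x)| <= eps for all large k.
        Applying this with eps = 1/j for j = 1, 2, ... and intersecting the countably many full-measure sets,
        for a.e. x we get limsup_k |f_k(x) - f(x)| <= 1/j for every j, hence f_k -> f almost everywhere.
Conclusion: series converges; Borel-Cantelli yields f_k -> f a.e.


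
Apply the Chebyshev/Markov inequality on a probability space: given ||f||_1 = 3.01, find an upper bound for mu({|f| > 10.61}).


Chebyshev/Markov inequality: mu(|f| > eps) <= (||f||_p / eps)^p
Step 1: ||f||_1 / eps = 3.01 / 10.61 = 0.283695
Step 2: Raise to power p = 1:
  (0.283695)^1 = 0.283695
Step 3: Therefore mu(|f| > 10.61) <= 0.283695


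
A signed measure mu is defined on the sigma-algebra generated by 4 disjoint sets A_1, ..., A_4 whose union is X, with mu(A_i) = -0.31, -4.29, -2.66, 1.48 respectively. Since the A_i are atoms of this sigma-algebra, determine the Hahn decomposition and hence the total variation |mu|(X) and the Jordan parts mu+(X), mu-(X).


Step 1: Every measurable set is a union of atoms (the cells / points), so a Hahn decomposition is
  obtained by grouping atoms by sign: P = union of atoms with mu > 0, N = union of the remaining atoms.
  Atoms in P (indices): 4;  atoms in N (indices): 1, 2, 3
  Positive values: 1.48
  Negative values: -0.31, -4.29, -2.66
Step 2: mu+(X) = mu(P) = sum of positive atom values = 1.48
Step 3: mu-(X) = -mu(N) = sum of |negative atom values| = 7.26
Step 4: |mu|(X) = mu+(X) + mu-(X) = 1.48 + 7.26 = 8.74


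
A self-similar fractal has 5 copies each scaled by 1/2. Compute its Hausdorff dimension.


For a self-similar set with N copies scaled by 1/r:
dim_H = log(N)/log(r) = log(5)/log(2)
= 1.609438/0.693147
= 2.321928


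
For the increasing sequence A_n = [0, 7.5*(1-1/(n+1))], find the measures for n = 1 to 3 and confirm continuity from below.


By continuity of measure from below: if A_n increases to A, then m(A_n) -> m(A).
Here A = [0, 7.5], so m(A) = 7.5
Step 1: a_1 = 7.5*(1 - 1/2) = 3.75, m(A_1) = 3.75
Step 2: a_2 = 7.5*(1 - 1/3) = 5, m(A_2) = 5
Step 3: a_3 = 7.5*(1 - 1/4) = 5.625, m(A_3) = 5.625
Limit: m(A_n) -> m([0,7.5]) = 7.5


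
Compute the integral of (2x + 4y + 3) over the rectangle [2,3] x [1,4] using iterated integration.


By Fubini, integrate in x first, then y.
Step 1: Fix y, integrate over x in [2,3]:
  integral(2x + 4y + 3, x=2..3)
  = 2*(3^2 - 2^2)/2 + (4y + 3)*(3 - 2)
  = 5 + (4y + 3)*1
  = 5 + 4y + 3
  = 8 + 4y
Step 2: Integrate over y in [1,4]:
  integral(8 + 4y, y=1..4)
  = 8*3 + 4*(4^2 - 1^2)/2
  = 24 + 30
  = 54


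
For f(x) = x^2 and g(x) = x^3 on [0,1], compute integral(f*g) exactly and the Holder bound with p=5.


Step 1: Exact integral of f*g = integral(x^5, 0, 1) = 1/6
     = 0.166667
Step 2: Holder bound with p=5, q=1.25:
  ||f||_p = (integral x^10 dx)^(1/5) = (1/11)^(1/5) = 0.619044
  ||g||_q = (integral x^3.75 dx)^(1/1.25) = (1/4.75)^(1/1.25) = 0.287505
Step 3: Holder bound = ||f||_p * ||g||_q = 0.619044 * 0.287505 = 0.177978
Verification: 0.166667 <= 0.177978 (Holder holds)


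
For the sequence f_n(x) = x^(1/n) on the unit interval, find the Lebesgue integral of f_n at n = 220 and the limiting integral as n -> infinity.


At n = 220: f_220(x) = x^(1/220).
Step 1: integral(x^(1/220), 0, 1) = [x^(1/220+1) / (1/220+1)] from 0 to 1
     = 1 / (1/220 + 1) = 1 / ((220+1)/220) = 220/(220+1)
     = 220/221 = 0.995475
Step 2: As n -> infinity, f_n(x) = x^(1/n) -> 1 for x in (0,1], and f_n is increasing in n.
By MCT, lim_n integral(f_n) = integral(lim_n f_n) = integral(1, 0, 1) = 1.
Step 3: Verify convergence: 220/221 = 0.995475 -> 1


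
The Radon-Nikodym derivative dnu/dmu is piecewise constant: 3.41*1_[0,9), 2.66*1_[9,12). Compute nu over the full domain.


Integrate each piece of the Radon-Nikodym derivative:
Step 1: integral_0^9 3.41 dx = 3.41*(9-0) = 3.41*9 = 30.69
Step 2: integral_9^12 2.66 dx = 2.66*(12-9) = 2.66*3 = 7.98
Total: 30.69 + 7.98 = 38.67


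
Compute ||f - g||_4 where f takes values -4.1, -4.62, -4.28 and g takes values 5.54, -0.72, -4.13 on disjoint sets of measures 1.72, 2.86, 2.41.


Step 1: Compute differences f_i - g_i:
  -4.1 - 5.54 = -9.64
  -4.62 - -0.72 = -3.9
  -4.28 - -4.13 = -0.15
Step 2: Compute |diff|^4 * measure for each set:
  |-9.64|^4 * 1.72 = 8635.910556 * 1.72 = 14853.766157
  |-3.9|^4 * 2.86 = 231.3441 * 2.86 = 661.644126
  |-0.15|^4 * 2.41 = 5.062500e-04 * 2.41 = 0.00122
Step 3: Sum = 15515.411503
Step 4: ||f-g||_4 = (15515.411503)^(1/4) = 11.160684


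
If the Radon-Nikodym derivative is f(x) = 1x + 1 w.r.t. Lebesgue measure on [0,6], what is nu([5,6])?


nu(A) = integral_A (dnu/dmu) dmu = integral_5^6 (1x + 1) dx
Step 1: Antiderivative F(x) = (1/2)x^2 + 1x
Step 2: F(6) = (1/2)*6^2 + 1*6 = 18 + 6 = 24
Step 3: F(5) = (1/2)*5^2 + 1*5 = 12.5 + 5 = 17.5
Step 4: nu([5,6]) = F(6) - F(5) = 24 - 17.5 = 6.5


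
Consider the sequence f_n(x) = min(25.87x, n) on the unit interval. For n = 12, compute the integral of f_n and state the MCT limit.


f(x) = 25.87x on [0,1]; f_n(x) = min(25.87x, n). At n = 12:
Step 1: f(x) reaches 12 at x = 12/25.87 = 0.463858
Step 2: integral(f_12) = integral(25.87x, 0, 0.463858) + integral(12, 0.463858, 1)
       = 25.87*0.463858^2/2 + 12*(1 - 0.463858)
       = 2.783147 + 6.433707
       = 9.216853
Step 3: As n -> infinity, f_n increases to f, so by MCT integral(f_n) -> integral(f) = 25.87/2 = 12.935.
Convergence: integral(f_12) = 9.216853 -> 12.935 as n -> infinity


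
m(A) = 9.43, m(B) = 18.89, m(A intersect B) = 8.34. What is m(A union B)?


By inclusion-exclusion: m(A u B) = m(A) + m(B) - m(A n B)
= 9.43 + 18.89 - 8.34
= 19.98


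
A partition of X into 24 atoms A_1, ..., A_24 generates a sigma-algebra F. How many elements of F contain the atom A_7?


Each element of F is a union of some subset S of the 24 atoms.
The element contains A_7 iff A_7 is in S.
So we count subsets S of {A_1,...,A_24} with A_7 in S: choose freely among the other 23 atoms.
Count = 2^(24-1) = 2^23 = 8388608.


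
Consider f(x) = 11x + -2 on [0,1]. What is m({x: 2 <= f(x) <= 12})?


f^(-1)([2, 12]) = {x : 2 <= 11x + -2 <= 12}
Solving: (2 - -2)/11 <= x <= (12 - -2)/11
= [0.363636, 1.272727]
Intersecting with [0,1]: [0.363636, 1]
Measure = 1 - 0.363636 = 0.636364


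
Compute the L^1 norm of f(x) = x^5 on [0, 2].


Step 1: ||f||_1 = (integral_0^2 |x^5|^1 dx)^(1/1)
     = (integral_0^2 x^5 dx)^(1/1)
Step 2: integral_0^2 x^5 dx = [x^6/(6)] from 0 to 2 = 2^6/6
     = 64/6 = 10.666667
Step 3: ||f||_1 = (10.666667)^(1/1) = 10.666667


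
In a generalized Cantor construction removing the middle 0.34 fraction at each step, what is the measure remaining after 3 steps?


Step 1: At each step, fraction remaining = 1 - 0.34 = 0.66
Step 2: After 3 steps, measure = (0.66)^3
Step 3: Computing the power step by step:
  After step 1: 0.66
  After step 2: 0.4356
  After step 3: 0.287496
Result = 0.287496


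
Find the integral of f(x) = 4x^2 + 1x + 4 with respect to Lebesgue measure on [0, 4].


The Lebesgue integral of a Riemann-integrable function agrees with the Riemann integral.
Antiderivative F(x) = (4/3)x^3 + (1/2)x^2 + 4x
F(4) = (4/3)*4^3 + (1/2)*4^2 + 4*4
     = (4/3)*64 + (1/2)*16 + 4*4
     = 85.333333 + 8 + 16
     = 109.333333
F(0) = 0.0
Integral = F(4) - F(0) = 109.333333 - 0.0 = 109.333333


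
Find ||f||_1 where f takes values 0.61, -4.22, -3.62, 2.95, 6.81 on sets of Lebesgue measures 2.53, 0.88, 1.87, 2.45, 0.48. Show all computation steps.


Step 1: Compute |f_i|^1 for each value:
  |0.61|^1 = 0.61
  |-4.22|^1 = 4.22
  |-3.62|^1 = 3.62
  |2.95|^1 = 2.95
  |6.81|^1 = 6.81
Step 2: Multiply by measures and sum:
  0.61 * 2.53 = 1.5433
  4.22 * 0.88 = 3.7136
  3.62 * 1.87 = 6.7694
  2.95 * 2.45 = 7.2275
  6.81 * 0.48 = 3.2688
Sum = 1.5433 + 3.7136 + 6.7694 + 7.2275 + 3.2688 = 22.5226
Step 3: Take the p-th root:
||f||_1 = (22.5226)^(1/1) = 22.5226


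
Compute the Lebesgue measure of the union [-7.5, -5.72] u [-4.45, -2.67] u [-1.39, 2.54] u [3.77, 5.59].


For pairwise disjoint intervals, m(union) = sum of lengths.
= (-5.72 - -7.5) + (-2.67 - -4.45) + (2.54 - -1.39) + (5.59 - 3.77)
= 1.78 + 1.78 + 3.93 + 1.82
= 9.31


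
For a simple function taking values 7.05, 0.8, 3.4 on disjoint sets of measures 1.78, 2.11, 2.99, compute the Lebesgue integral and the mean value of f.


Step 1: Integral = sum(value_i * measure_i)
= 7.05*1.78 + 0.8*2.11 + 3.4*2.99
= 12.549 + 1.688 + 10.166
= 24.403
Step 2: Total measure of domain = 1.78 + 2.11 + 2.99 = 6.88
Step 3: Average value = 24.403 / 6.88 = 3.546948


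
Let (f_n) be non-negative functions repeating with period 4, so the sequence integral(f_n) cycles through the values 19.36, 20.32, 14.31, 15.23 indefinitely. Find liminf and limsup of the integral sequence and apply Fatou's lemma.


The sequence (integral(f_n)) is periodic with period 4, repeating the values 19.36, 20.32, 14.31, 15.23 indefinitely.
Step 1: For a periodic sequence, every tail (a_m, a_(m+1), ...) contains all 4 period values infinitely often.
Step 2: Hence inf of every tail = min of the period values = min(19.36, 20.32, 14.31, 15.23) = 14.31.
        liminf_n integral(f_n) = sup over m of (inf of tail from m) = 14.31.
Step 3: Similarly sup of every tail = max of the period values = 20.32.
        limsup_n integral(f_n) = 20.32.
Step 4: Fatou's lemma: integral(liminf_n f_n) <= liminf_n integral(f_n) = 14.31.
        So the integral of the pointwise liminf is at most 14.31.


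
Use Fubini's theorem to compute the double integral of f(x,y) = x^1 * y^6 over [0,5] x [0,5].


By Fubini's theorem, the double integral factors as a product of single integrals:
Step 1: integral_0^5 x^1 dx = [x^2/2] from 0 to 5
     = 5^2/2 = 12.5
Step 2: integral_0^5 y^6 dy = [y^7/7] from 0 to 5
     = 5^7/7 = 11160.714286
Step 3: Double integral = 12.5 * 11160.714286 = 139508.928571


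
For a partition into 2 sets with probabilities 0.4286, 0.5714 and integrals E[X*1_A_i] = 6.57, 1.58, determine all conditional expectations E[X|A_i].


For each cell A_i: E[X|A_i] = E[X*1_A_i] / P(A_i)
Step 1: E[X|A_1] = 6.57 / 0.4286 = 15.328978
Step 2: E[X|A_2] = 1.58 / 0.5714 = 2.765138
Verification: E[X] = sum E[X*1_A_i] = 6.57 + 1.58 = 8.15


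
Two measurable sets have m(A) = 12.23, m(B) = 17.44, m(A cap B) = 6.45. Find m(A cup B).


By inclusion-exclusion: m(A u B) = m(A) + m(B) - m(A n B)
= 12.23 + 17.44 - 6.45
= 23.22


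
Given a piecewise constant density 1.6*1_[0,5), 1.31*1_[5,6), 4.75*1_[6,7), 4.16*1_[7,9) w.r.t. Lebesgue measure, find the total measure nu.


Integrate each piece of the Radon-Nikodym derivative:
Step 1: integral_0^5 1.6 dx = 1.6*(5-0) = 1.6*5 = 8
Step 2: integral_5^6 1.31 dx = 1.31*(6-5) = 1.31*1 = 1.31
Step 3: integral_6^7 4.75 dx = 4.75*(7-6) = 4.75*1 = 4.75
Step 4: integral_7^9 4.16 dx = 4.16*(9-7) = 4.16*2 = 8.32
Total: 8 + 1.31 + 4.75 + 8.32 = 22.38


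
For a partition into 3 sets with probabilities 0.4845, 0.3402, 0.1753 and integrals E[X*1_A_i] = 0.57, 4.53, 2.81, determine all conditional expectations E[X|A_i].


For each cell A_i: E[X|A_i] = E[X*1_A_i] / P(A_i)
Step 1: E[X|A_1] = 0.57 / 0.4845 = 1.176471
Step 2: E[X|A_2] = 4.53 / 0.3402 = 13.315697
Step 3: E[X|A_3] = 2.81 / 0.1753 = 16.029663
Verification: E[X] = sum E[X*1_A_i] = 0.57 + 4.53 + 2.81 = 7.91


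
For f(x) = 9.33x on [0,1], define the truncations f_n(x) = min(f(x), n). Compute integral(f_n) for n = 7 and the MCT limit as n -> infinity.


f(x) = 9.33x on [0,1]; f_n(x) = min(9.33x, n). At n = 7:
Step 1: f(x) reaches 7 at x = 7/9.33 = 0.750268
Step 2: integral(f_7) = integral(9.33x, 0, 0.750268) + integral(7, 0.750268, 1)
       = 9.33*0.750268^2/2 + 7*(1 - 0.750268)
       = 2.625938 + 1.748124
       = 4.374062
Step 3: As n -> infinity, f_n increases to f, so by MCT integral(f_n) -> integral(f) = 9.33/2 = 4.665.
Convergence: integral(f_7) = 4.374062 -> 4.665 as n -> infinity


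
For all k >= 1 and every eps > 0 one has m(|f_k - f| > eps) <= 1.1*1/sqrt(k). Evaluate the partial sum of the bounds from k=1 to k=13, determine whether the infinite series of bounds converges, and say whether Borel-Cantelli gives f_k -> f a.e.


Step 1: List the terms 1.1*1/sqrt(k) for k = 1 to 13:
  k=1: 1.1
  k=2: 0.777817
  k=3: 0.635085
  k=4: 0.55
  k=5: 0.491935
  k=6: 0.449073
  k=7: 0.415761
  k=8: 0.388909
  k=9: 0.366667
  k=10: 0.347851
  k=11: 0.331662
  k=12: 0.317543
  k=13: 0.305085
Step 2: Partial sum = 1.1 + 0.777817 + 0.635085 + 0.55 + 0.491935 + 0.449073 + 0.415761 + 0.388909 + 0.366667 + 0.347851 + 0.331662 + 0.317543 + 0.305085
     = 6.477388
Step 3: The full series sum_(k>=1) 1.1*1/sqrt(k) diverges (p-series with p = 1/2 <= 1; a nonzero constant multiple of a divergent series diverges).
Step 4: The (first) Borel-Cantelli lemma requires a summable sequence of measures, so it does not apply here;
        from this bound alone no conclusion about a.e. convergence can be drawn (convergence in measure still
        gives an a.e.-convergent subsequence, but not a.e. convergence of the whole sequence).
Conclusion: series diverges; Borel-Cantelli is inconclusive about a.e. convergence of f_k.


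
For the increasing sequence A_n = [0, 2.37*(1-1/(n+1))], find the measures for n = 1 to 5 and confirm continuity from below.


By continuity of measure from below: if A_n increases to A, then m(A_n) -> m(A).
Here A = [0, 2.37], so m(A) = 2.37
Step 1: a_1 = 2.37*(1 - 1/2) = 1.185, m(A_1) = 1.185
Step 2: a_2 = 2.37*(1 - 1/3) = 1.58, m(A_2) = 1.58
Step 3: a_3 = 2.37*(1 - 1/4) = 1.7775, m(A_3) = 1.7775
Step 4: a_4 = 2.37*(1 - 1/5) = 1.896, m(A_4) = 1.896
Step 5: a_5 = 2.37*(1 - 1/6) = 1.975, m(A_5) = 1.975
Limit: m(A_n) -> m([0,2.37]) = 2.37


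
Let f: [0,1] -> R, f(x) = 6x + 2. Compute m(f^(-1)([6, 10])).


f^(-1)([6, 10]) = {x : 6 <= 6x + 2 <= 10}
Solving: (6 - 2)/6 <= x <= (10 - 2)/6
= [0.666667, 1.333333]
Intersecting with [0,1]: [0.666667, 1]
Measure = 1 - 0.666667 = 0.333333


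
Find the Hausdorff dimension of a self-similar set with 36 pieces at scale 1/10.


For a self-similar set with N copies scaled by 1/r:
dim_H = log(N)/log(r) = log(36)/log(10)
= 3.583519/2.302585
= 1.556303


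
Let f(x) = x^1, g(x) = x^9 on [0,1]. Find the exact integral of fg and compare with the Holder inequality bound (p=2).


Step 1: Exact integral of f*g = integral(x^10, 0, 1) = 1/11
     = 0.090909
Step 2: Holder bound with p=2, q=2:
  ||f||_p = (integral x^2 dx)^(1/2) = (1/3)^(1/2) = 0.57735
  ||g||_q = (integral x^18 dx)^(1/2) = (1/19)^(1/2) = 0.229416
Step 3: Holder bound = ||f||_p * ||g||_q = 0.57735 * 0.229416 = 0.132453
Verification: 0.090909 <= 0.132453 (Holder holds)


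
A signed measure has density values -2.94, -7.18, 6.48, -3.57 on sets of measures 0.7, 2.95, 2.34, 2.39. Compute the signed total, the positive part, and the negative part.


Step 1: Compute signed measure on each set:
  Set 1: -2.94 * 0.7 = -2.058
  Set 2: -7.18 * 2.95 = -21.181
  Set 3: 6.48 * 2.34 = 15.1632
  Set 4: -3.57 * 2.39 = -8.5323
Step 2: Total signed measure = (-2.058) + (-21.181) + (15.1632) + (-8.5323)
     = -16.6081
Step 3: Positive part mu+(X) = sum of positive contributions = 15.1632
Step 4: Negative part mu-(X) = |sum of negative contributions| = 31.7713


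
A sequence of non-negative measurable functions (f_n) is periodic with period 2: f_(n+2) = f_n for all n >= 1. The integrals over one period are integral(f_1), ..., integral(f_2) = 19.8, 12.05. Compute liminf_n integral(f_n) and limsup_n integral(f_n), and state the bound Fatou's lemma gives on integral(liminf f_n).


The sequence (integral(f_n)) is periodic with period 2, repeating the values 19.8, 12.05 indefinitely.
Step 1: For a periodic sequence, every tail (a_m, a_(m+1), ...) contains all 2 period values infinitely often.
Step 2: Hence inf of every tail = min of the period values = min(19.8, 12.05) = 12.05.
        liminf_n integral(f_n) = sup over m of (inf of tail from m) = 12.05.
Step 3: Similarly sup of every tail = max of the period values = 19.8.
        limsup_n integral(f_n) = 19.8.
Step 4: Fatou's lemma: integral(liminf_n f_n) <= liminf_n integral(f_n) = 12.05.
        So the integral of the pointwise liminf is at most 12.05.


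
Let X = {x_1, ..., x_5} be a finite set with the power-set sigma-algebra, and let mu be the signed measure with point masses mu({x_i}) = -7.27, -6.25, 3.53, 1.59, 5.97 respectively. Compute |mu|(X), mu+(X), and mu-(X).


Step 1: Every measurable set is a union of atoms (the cells / points), so a Hahn decomposition is
  obtained by grouping atoms by sign: P = union of atoms with mu > 0, N = union of the remaining atoms.
  Atoms in P (indices): 3, 4, 5;  atoms in N (indices): 1, 2
  Positive values: 3.53, 1.59, 5.97
  Negative values: -7.27, -6.25
Step 2: mu+(X) = mu(P) = sum of positive atom values = 11.09
Step 3: mu-(X) = -mu(N) = sum of |negative atom values| = 13.52
Step 4: |mu|(X) = mu+(X) + mu-(X) = 11.09 + 13.52 = 24.61


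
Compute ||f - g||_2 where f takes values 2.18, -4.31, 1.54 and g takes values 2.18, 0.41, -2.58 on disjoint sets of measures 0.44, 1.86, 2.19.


Step 1: Compute differences f_i - g_i:
  2.18 - 2.18 = 0.0
  -4.31 - 0.41 = -4.72
  1.54 - -2.58 = 4.12
Step 2: Compute |diff|^2 * measure for each set:
  |0.0|^2 * 0.44 = 0.0 * 0.44 = 0.0
  |-4.72|^2 * 1.86 = 22.2784 * 1.86 = 41.437824
  |4.12|^2 * 2.19 = 16.9744 * 2.19 = 37.173936
Step 3: Sum = 78.61176
Step 4: ||f-g||_2 = (78.61176)^(1/2) = 8.866327


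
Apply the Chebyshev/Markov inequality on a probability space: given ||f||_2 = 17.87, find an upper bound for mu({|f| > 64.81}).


Chebyshev/Markov inequality: mu(|f| > eps) <= (||f||_p / eps)^p
Step 1: ||f||_2 / eps = 17.87 / 64.81 = 0.275729
Step 2: Raise to power p = 2:
  (0.275729)^2 = 0.076027
Step 3: Therefore mu(|f| > 64.81) <= 0.076027


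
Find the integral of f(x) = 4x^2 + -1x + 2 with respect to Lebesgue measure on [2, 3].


The Lebesgue integral of a Riemann-integrable function agrees with the Riemann integral.
Antiderivative F(x) = (4/3)x^3 + (-1/2)x^2 + 2x
F(3) = (4/3)*3^3 + (-1/2)*3^2 + 2*3
     = (4/3)*27 + (-1/2)*9 + 2*3
     = 36 + -4.5 + 6
     = 37.5
F(2) = 12.666667
Integral = F(3) - F(2) = 37.5 - 12.666667 = 24.833333


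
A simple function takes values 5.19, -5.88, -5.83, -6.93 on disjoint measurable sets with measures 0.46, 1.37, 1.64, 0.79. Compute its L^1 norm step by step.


Step 1: Compute |f_i|^1 for each value:
  |5.19|^1 = 5.19
  |-5.88|^1 = 5.88
  |-5.83|^1 = 5.83
  |-6.93|^1 = 6.93
Step 2: Multiply by measures and sum:
  5.19 * 0.46 = 2.3874
  5.88 * 1.37 = 8.0556
  5.83 * 1.64 = 9.5612
  6.93 * 0.79 = 5.4747
Sum = 2.3874 + 8.0556 + 9.5612 + 5.4747 = 25.4789
Step 3: Take the p-th root:
||f||_1 = (25.4789)^(1/1) = 25.4789


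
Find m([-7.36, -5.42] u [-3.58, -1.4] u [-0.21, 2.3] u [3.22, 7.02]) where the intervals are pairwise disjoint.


For pairwise disjoint intervals, m(union) = sum of lengths.
= (-5.42 - -7.36) + (-1.4 - -3.58) + (2.3 - -0.21) + (7.02 - 3.22)
= 1.94 + 2.18 + 2.51 + 3.8
= 10.43


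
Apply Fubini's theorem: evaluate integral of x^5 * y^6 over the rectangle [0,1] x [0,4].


By Fubini's theorem, the double integral factors as a product of single integrals:
Step 1: integral_0^1 x^5 dx = [x^6/6] from 0 to 1
     = 1^6/6 = 0.166667
Step 2: integral_0^4 y^6 dy = [y^7/7] from 0 to 4
     = 4^7/7 = 2340.571429
Step 3: Double integral = 0.166667 * 2340.571429 = 390.095238


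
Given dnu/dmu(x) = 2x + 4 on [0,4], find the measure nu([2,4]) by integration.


nu(A) = integral_A (dnu/dmu) dmu = integral_2^4 (2x + 4) dx
Step 1: Antiderivative F(x) = (2/2)x^2 + 4x
Step 2: F(4) = (2/2)*4^2 + 4*4 = 16 + 16 = 32
Step 3: F(2) = (2/2)*2^2 + 4*2 = 4 + 8 = 12
Step 4: nu([2,4]) = F(4) - F(2) = 32 - 12 = 20


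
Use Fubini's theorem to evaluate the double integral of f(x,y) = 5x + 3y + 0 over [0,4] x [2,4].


By Fubini, integrate in x first, then y.
Step 1: Fix y, integrate over x in [0,4]:
  integral(5x + 3y + 0, x=0..4)
  = 5*(4^2 - 0^2)/2 + (3y + 0)*(4 - 0)
  = 40 + (3y + 0)*4
  = 40 + 12y + 0
  = 40 + 12y
Step 2: Integrate over y in [2,4]:
  integral(40 + 12y, y=2..4)
  = 40*2 + 12*(4^2 - 2^2)/2
  = 80 + 72
  = 152


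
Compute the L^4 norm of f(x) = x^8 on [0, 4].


Step 1: ||f||_4 = (integral_0^4 |x^8|^4 dx)^(1/4)
     = (integral_0^4 x^32 dx)^(1/4)
Step 2: integral_0^4 x^32 dx = [x^33/(33)] from 0 to 4 = 4^33/33
     = 73786976294838206464/33 = 2.235969e+18
Step 3: ||f||_4 = (2.235969e+18)^(1/4) = 38669.311845


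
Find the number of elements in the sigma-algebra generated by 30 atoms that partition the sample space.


Each element of the sigma-algebra is a union of some subset of the 30 atoms.
The number of such subsets is 2^30 = 1073741824.


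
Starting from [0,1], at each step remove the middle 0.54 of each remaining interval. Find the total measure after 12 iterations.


Step 1: At each step, fraction remaining = 1 - 0.54 = 0.46
Step 2: After 12 steps, measure = (0.46)^12
Result = 8.976230e-05


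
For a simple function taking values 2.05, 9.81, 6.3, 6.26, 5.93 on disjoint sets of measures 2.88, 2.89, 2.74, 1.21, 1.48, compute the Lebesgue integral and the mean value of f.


Step 1: Integral = sum(value_i * measure_i)
= 2.05*2.88 + 9.81*2.89 + 6.3*2.74 + 6.26*1.21 + 5.93*1.48
= 5.904 + 28.3509 + 17.262 + 7.5746 + 8.7764
= 67.8679
Step 2: Total measure of domain = 2.88 + 2.89 + 2.74 + 1.21 + 1.48 = 11.2
Step 3: Average value = 67.8679 / 11.2 = 6.059634


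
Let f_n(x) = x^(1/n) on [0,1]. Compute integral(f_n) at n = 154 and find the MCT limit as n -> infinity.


At n = 154: f_154(x) = x^(1/154).
Step 1: integral(x^(1/154), 0, 1) = [x^(1/154+1) / (1/154+1)] from 0 to 1
     = 1 / (1/154 + 1) = 1 / ((154+1)/154) = 154/(154+1)
     = 154/155 = 0.993548
Step 2: As n -> infinity, f_n(x) = x^(1/n) -> 1 for x in (0,1], and f_n is increasing in n.
By MCT, lim_n integral(f_n) = integral(lim_n f_n) = integral(1, 0, 1) = 1.
Step 3: Verify convergence: 154/155 = 0.993548 -> 1


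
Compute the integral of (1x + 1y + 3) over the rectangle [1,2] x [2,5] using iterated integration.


By Fubini, integrate in x first, then y.
Step 1: Fix y, integrate over x in [1,2]:
  integral(1x + 1y + 3, x=1..2)
  = 1*(2^2 - 1^2)/2 + (1y + 3)*(2 - 1)
  = 1.5 + (1y + 3)*1
  = 1.5 + 1y + 3
  = 4.5 + 1y
Step 2: Integrate over y in [2,5]:
  integral(4.5 + 1y, y=2..5)
  = 4.5*3 + 1*(5^2 - 2^2)/2
  = 13.5 + 10.5
  = 24


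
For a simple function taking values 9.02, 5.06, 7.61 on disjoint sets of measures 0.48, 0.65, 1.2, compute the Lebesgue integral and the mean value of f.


Step 1: Integral = sum(value_i * measure_i)
= 9.02*0.48 + 5.06*0.65 + 7.61*1.2
= 4.3296 + 3.289 + 9.132
= 16.7506
Step 2: Total measure of domain = 0.48 + 0.65 + 1.2 = 2.33
Step 3: Average value = 16.7506 / 2.33 = 7.189099


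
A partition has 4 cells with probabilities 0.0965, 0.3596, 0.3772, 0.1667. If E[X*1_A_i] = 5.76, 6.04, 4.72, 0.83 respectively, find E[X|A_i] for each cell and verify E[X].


For each cell A_i: E[X|A_i] = E[X*1_A_i] / P(A_i)
Step 1: E[X|A_1] = 5.76 / 0.0965 = 59.689119
Step 2: E[X|A_2] = 6.04 / 0.3596 = 16.79644
Step 3: E[X|A_3] = 4.72 / 0.3772 = 12.513256
Step 4: E[X|A_4] = 0.83 / 0.1667 = 4.979004
Verification: E[X] = sum E[X*1_A_i] = 5.76 + 6.04 + 4.72 + 0.83 = 17.35


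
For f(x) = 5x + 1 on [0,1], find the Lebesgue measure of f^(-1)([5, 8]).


f^(-1)([5, 8]) = {x : 5 <= 5x + 1 <= 8}
Solving: (5 - 1)/5 <= x <= (8 - 1)/5
= [0.8, 1.4]
Intersecting with [0,1]: [0.8, 1]
Measure = 1 - 0.8 = 0.2


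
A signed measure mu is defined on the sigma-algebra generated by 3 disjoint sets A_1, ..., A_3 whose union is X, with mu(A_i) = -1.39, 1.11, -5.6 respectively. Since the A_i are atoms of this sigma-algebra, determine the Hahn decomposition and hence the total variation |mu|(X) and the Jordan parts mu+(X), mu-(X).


Step 1: Every measurable set is a union of atoms (the cells / points), so a Hahn decomposition is
  obtained by grouping atoms by sign: P = union of atoms with mu > 0, N = union of the remaining atoms.
  Atoms in P (indices): 2;  atoms in N (indices): 1, 3
  Positive values: 1.11
  Negative values: -1.39, -5.6
Step 2: mu+(X) = mu(P) = sum of positive atom values = 1.11
Step 3: mu-(X) = -mu(N) = sum of |negative atom values| = 6.99
Step 4: |mu|(X) = mu+(X) + mu-(X) = 1.11 + 6.99 = 8.1


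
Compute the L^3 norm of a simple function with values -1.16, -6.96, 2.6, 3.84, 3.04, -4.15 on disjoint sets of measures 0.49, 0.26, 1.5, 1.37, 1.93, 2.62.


Step 1: Compute |f_i|^3 for each value:
  |-1.16|^3 = 1.560896
  |-6.96|^3 = 337.153536
  |2.6|^3 = 17.576
  |3.84|^3 = 56.623104
  |3.04|^3 = 28.094464
  |-4.15|^3 = 71.473375
Step 2: Multiply by measures and sum:
  1.560896 * 0.49 = 0.764839
  337.153536 * 0.26 = 87.659919
  17.576 * 1.5 = 26.364
  56.623104 * 1.37 = 77.573652
  28.094464 * 1.93 = 54.222316
  71.473375 * 2.62 = 187.260243
Sum = 0.764839 + 87.659919 + 26.364 + 77.573652 + 54.222316 + 187.260243 = 433.844969
Step 3: Take the p-th root:
||f||_3 = (433.844969)^(1/3) = 7.570273


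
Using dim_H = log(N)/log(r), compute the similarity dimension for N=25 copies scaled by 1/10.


For a self-similar set with N copies scaled by 1/r:
dim_H = log(N)/log(r) = log(25)/log(10)
= 3.218876/2.302585
= 1.39794


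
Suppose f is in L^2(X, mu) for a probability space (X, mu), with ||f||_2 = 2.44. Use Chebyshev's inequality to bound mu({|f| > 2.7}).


Chebyshev/Markov inequality: mu(|f| > eps) <= (||f||_p / eps)^p
Step 1: ||f||_2 / eps = 2.44 / 2.7 = 0.903704
Step 2: Raise to power p = 2:
  (0.903704)^2 = 0.81668
Step 3: Therefore mu(|f| > 2.7) <= 0.81668


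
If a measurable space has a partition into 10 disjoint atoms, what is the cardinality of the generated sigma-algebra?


Each element of the sigma-algebra is a union of some subset of the 10 atoms.
The number of such subsets is 2^10 = 1024.


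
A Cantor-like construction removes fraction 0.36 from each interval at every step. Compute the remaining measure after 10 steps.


Step 1: At each step, fraction remaining = 1 - 0.36 = 0.64
Step 2: After 10 steps, measure = (0.64)^10
Result = 0.011529


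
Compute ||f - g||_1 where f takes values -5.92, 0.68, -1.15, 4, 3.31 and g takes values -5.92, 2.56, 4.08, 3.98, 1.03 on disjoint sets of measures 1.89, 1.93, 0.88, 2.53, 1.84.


Step 1: Compute differences f_i - g_i:
  -5.92 - -5.92 = 0.0
  0.68 - 2.56 = -1.88
  -1.15 - 4.08 = -5.23
  4 - 3.98 = 0.02
  3.31 - 1.03 = 2.28
Step 2: Compute |diff|^1 * measure for each set:
  |0.0|^1 * 1.89 = 0.0 * 1.89 = 0.0
  |-1.88|^1 * 1.93 = 1.88 * 1.93 = 3.6284
  |-5.23|^1 * 0.88 = 5.23 * 0.88 = 4.6024
  |0.02|^1 * 2.53 = 0.02 * 2.53 = 0.0506
  |2.28|^1 * 1.84 = 2.28 * 1.84 = 4.1952
Step 3: Sum = 12.4766
Step 4: ||f-g||_1 = (12.4766)^(1/1) = 12.4766


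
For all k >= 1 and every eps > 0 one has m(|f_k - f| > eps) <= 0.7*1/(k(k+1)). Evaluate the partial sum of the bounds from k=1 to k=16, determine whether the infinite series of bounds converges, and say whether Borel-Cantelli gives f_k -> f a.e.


Step 1: List the terms 0.7*1/(k(k+1)) for k = 1 to 16:
  k=1: 0.35
  k=2: 0.116667
  k=3: 0.058333
  k=4: 0.035
  k=5: 0.023333
  k=6: 0.016667
  k=7: 0.0125
  k=8: 0.009722
  k=9: 0.007778
  k=10: 0.006364
  k=11: 0.005303
  k=12: 0.004487
  k=13: 0.003846
  k=14: 0.003333
  k=15: 0.002917
  k=16: 0.002574
Step 2: Partial sum = 0.35 + 0.116667 + 0.058333 + 0.035 + 0.023333 + 0.016667 + 0.0125 + 0.009722 + 0.007778 + 0.006364 + 0.005303 + 0.004487 + 0.003846 + 0.003333 + 0.002917 + 0.002574
     = 0.658824
Step 3: The full series sum_(k>=1) 0.7*1/(k(k+1)) converges (telescoping series sum 1/(k(k+1)) = 1; a constant multiple of a convergent series converges).
Step 4: Fix eps > 0. Since sum_k m(|f_k - f| > eps) < infinity, the Borel-Cantelli lemma gives
        m(limsup_k {|f_k - f| > eps}) = 0, i.e. for a.e. x, |f_k(x) - f(x)| <= eps for all large k.
        Applying this with eps = 1/j for j = 1, 2, ... and intersecting the countably many full-measure sets,
        for a.e. x we get limsup_k |f_k(x) - f(x)| <= 1/j for every j, hence f_k -> f almost everywhere.
Conclusion: series converges; Borel-Cantelli yields f_k -> f a.e.
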